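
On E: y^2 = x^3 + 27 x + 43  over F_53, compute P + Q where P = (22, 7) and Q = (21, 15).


P != Q, so use the chord formula.
s = (y2 - y1) / (x2 - x1) = (8) / (52) mod 53 = 45
x3 = s^2 - x1 - x2 mod 53 = 45^2 - 22 - 21 = 21
y3 = s (x1 - x3) - y1 mod 53 = 45 * (22 - 21) - 7 = 38

P + Q = (21, 38)


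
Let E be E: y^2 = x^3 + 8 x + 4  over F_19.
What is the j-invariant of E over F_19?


Delta = -16(4 a^3 + 27 b^2) mod 19 = 11
-1728 * (4 a)^3 = -1728 * (4*8)^3 mod 19 = 12
j = 12 * 11^(-1) mod 19 = 8

j = 8 (mod 19)


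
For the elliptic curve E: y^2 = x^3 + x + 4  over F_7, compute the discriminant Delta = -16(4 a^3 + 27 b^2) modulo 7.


4 a^3 + 27 b^2 = 4*1^3 + 27*4^2 = 4 + 432 = 436
Delta = -16 * (436) = -6976
Delta mod 7 = 3

Delta = 3 (mod 7)


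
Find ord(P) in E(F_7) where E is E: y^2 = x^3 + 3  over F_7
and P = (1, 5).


Compute successive multiples of P until we hit O:
  1P = (1, 5)
  2P = (6, 4)
  3P = (2, 5)
  4P = (4, 2)
  5P = (3, 4)
  6P = (5, 4)
  7P = (5, 3)
  8P = (3, 3)
  ... (continuing to 13P)
  13P = O

ord(P) = 13


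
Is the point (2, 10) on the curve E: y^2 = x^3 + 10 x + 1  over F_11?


Check whether y^2 = x^3 + 10 x + 1 (mod 11) for (x, y) = (2, 10).
LHS: y^2 = 10^2 mod 11 = 1
RHS: x^3 + 10 x + 1 = 2^3 + 10*2 + 1 mod 11 = 7
LHS != RHS

No, not on the curve


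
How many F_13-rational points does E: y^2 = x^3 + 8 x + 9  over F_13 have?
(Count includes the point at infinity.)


For each x in F_13, count y with y^2 = x^3 + 8 x + 9 mod 13:
  x = 0: RHS = 9, y in [3, 10]  -> 2 point(s)
  x = 4: RHS = 1, y in [1, 12]  -> 2 point(s)
  x = 6: RHS = 0, y in [0]  -> 1 point(s)
  x = 8: RHS = 0, y in [0]  -> 1 point(s)
  x = 9: RHS = 4, y in [2, 11]  -> 2 point(s)
  x = 10: RHS = 10, y in [6, 7]  -> 2 point(s)
  x = 12: RHS = 0, y in [0]  -> 1 point(s)
Affine points: 11. Add the point at infinity: total = 12.

#E(F_13) = 12


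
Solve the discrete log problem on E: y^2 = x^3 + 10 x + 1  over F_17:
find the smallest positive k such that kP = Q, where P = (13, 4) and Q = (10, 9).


Enumerate multiples of P until we hit Q = (10, 9):
  1P = (13, 4)
  2P = (0, 1)
  3P = (12, 8)
  4P = (8, 10)
  5P = (9, 15)
  6P = (10, 9)
Match found at i = 6.

k = 6


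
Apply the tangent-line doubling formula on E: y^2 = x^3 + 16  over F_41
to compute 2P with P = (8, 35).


Doubling: s = (3 x1^2 + a) / (2 y1)
s = (3*8^2 + 0) / (2*35) mod 41 = 25
x3 = s^2 - 2 x1 mod 41 = 25^2 - 2*8 = 35
y3 = s (x1 - x3) - y1 mod 41 = 25 * (8 - 35) - 35 = 28

2P = (35, 28)


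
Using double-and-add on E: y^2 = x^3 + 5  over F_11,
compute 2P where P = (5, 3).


k = 2 = 10_2 (binary, LSB first: 01)
Double-and-add from P = (5, 3):
  bit 0 = 0: acc unchanged = O
  bit 1 = 1: acc = O + (6, 1) = (6, 1)

2P = (6, 1)


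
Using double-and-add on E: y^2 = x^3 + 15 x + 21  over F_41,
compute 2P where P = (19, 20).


k = 2 = 10_2 (binary, LSB first: 01)
Double-and-add from P = (19, 20):
  bit 0 = 0: acc unchanged = O
  bit 1 = 1: acc = O + (2, 10) = (2, 10)

2P = (2, 10)


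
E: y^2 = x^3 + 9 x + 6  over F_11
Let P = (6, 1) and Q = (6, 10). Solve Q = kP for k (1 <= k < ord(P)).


Enumerate multiples of P until we hit Q = (6, 10):
  1P = (6, 1)
  2P = (3, 4)
  3P = (3, 7)
  4P = (6, 10)
Match found at i = 4.

k = 4


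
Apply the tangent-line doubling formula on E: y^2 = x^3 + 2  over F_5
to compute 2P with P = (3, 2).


Doubling: s = (3 x1^2 + a) / (2 y1)
s = (3*3^2 + 0) / (2*2) mod 5 = 3
x3 = s^2 - 2 x1 mod 5 = 3^2 - 2*3 = 3
y3 = s (x1 - x3) - y1 mod 5 = 3 * (3 - 3) - 2 = 3

2P = (3, 3)


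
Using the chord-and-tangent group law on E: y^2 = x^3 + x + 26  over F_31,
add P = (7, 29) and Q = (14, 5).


P != Q, so use the chord formula.
s = (y2 - y1) / (x2 - x1) = (7) / (7) mod 31 = 1
x3 = s^2 - x1 - x2 mod 31 = 1^2 - 7 - 14 = 11
y3 = s (x1 - x3) - y1 mod 31 = 1 * (7 - 11) - 29 = 29

P + Q = (11, 29)


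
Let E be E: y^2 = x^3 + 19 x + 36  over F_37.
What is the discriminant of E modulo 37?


4 a^3 + 27 b^2 = 4*19^3 + 27*36^2 = 27436 + 34992 = 62428
Delta = -16 * (62428) = -998848
Delta mod 37 = 4

Delta = 4 (mod 37)


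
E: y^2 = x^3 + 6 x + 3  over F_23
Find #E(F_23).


For each x in F_23, count y with y^2 = x^3 + 6 x + 3 mod 23:
  x = 0: RHS = 3, y in [7, 16]  -> 2 point(s)
  x = 2: RHS = 0, y in [0]  -> 1 point(s)
  x = 3: RHS = 2, y in [5, 18]  -> 2 point(s)
  x = 6: RHS = 2, y in [5, 18]  -> 2 point(s)
  x = 9: RHS = 4, y in [2, 21]  -> 2 point(s)
  x = 12: RHS = 9, y in [3, 20]  -> 2 point(s)
  x = 13: RHS = 1, y in [1, 22]  -> 2 point(s)
  x = 14: RHS = 2, y in [5, 18]  -> 2 point(s)
  x = 15: RHS = 18, y in [8, 15]  -> 2 point(s)
  x = 16: RHS = 9, y in [3, 20]  -> 2 point(s)
  x = 17: RHS = 4, y in [2, 21]  -> 2 point(s)
  x = 18: RHS = 9, y in [3, 20]  -> 2 point(s)
  x = 20: RHS = 4, y in [2, 21]  -> 2 point(s)
  x = 21: RHS = 6, y in [11, 12]  -> 2 point(s)
Affine points: 27. Add the point at infinity: total = 28.

#E(F_23) = 28


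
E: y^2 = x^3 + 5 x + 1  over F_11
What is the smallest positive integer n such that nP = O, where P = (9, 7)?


Compute successive multiples of P until we hit O:
  1P = (9, 7)
  2P = (8, 6)
  3P = (6, 7)
  4P = (7, 4)
  5P = (0, 1)
  6P = (0, 10)
  7P = (7, 7)
  8P = (6, 4)
  ... (continuing to 11P)
  11P = O

ord(P) = 11


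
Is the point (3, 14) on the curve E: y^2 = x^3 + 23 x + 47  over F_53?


Check whether y^2 = x^3 + 23 x + 47 (mod 53) for (x, y) = (3, 14).
LHS: y^2 = 14^2 mod 53 = 37
RHS: x^3 + 23 x + 47 = 3^3 + 23*3 + 47 mod 53 = 37
LHS = RHS

Yes, on the curve


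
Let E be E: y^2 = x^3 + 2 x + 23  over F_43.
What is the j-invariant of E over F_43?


Delta = -16(4 a^3 + 27 b^2) mod 43 = 21
-1728 * (4 a)^3 = -1728 * (4*2)^3 mod 43 = 32
j = 32 * 21^(-1) mod 43 = 22

j = 22 (mod 43)


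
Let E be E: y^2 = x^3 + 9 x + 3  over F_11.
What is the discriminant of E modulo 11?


4 a^3 + 27 b^2 = 4*9^3 + 27*3^2 = 2916 + 243 = 3159
Delta = -16 * (3159) = -50544
Delta mod 11 = 1

Delta = 1 (mod 11)


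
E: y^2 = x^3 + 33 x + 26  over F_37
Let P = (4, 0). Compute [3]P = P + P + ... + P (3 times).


k = 3 = 11_2 (binary, LSB first: 11)
Double-and-add from P = (4, 0):
  bit 0 = 1: acc = O + (4, 0) = (4, 0)
  bit 1 = 1: acc = (4, 0) + O = (4, 0)

3P = (4, 0)


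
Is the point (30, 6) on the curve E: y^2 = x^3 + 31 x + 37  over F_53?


Check whether y^2 = x^3 + 31 x + 37 (mod 53) for (x, y) = (30, 6).
LHS: y^2 = 6^2 mod 53 = 36
RHS: x^3 + 31 x + 37 = 30^3 + 31*30 + 37 mod 53 = 36
LHS = RHS

Yes, on the curve


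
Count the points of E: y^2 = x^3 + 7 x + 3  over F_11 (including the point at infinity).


For each x in F_11, count y with y^2 = x^3 + 7 x + 3 mod 11:
  x = 0: RHS = 3, y in [5, 6]  -> 2 point(s)
  x = 1: RHS = 0, y in [0]  -> 1 point(s)
  x = 2: RHS = 3, y in [5, 6]  -> 2 point(s)
  x = 5: RHS = 9, y in [3, 8]  -> 2 point(s)
  x = 9: RHS = 3, y in [5, 6]  -> 2 point(s)
Affine points: 9. Add the point at infinity: total = 10.

#E(F_11) = 10


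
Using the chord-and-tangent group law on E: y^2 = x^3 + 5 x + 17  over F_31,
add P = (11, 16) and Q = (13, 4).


P != Q, so use the chord formula.
s = (y2 - y1) / (x2 - x1) = (19) / (2) mod 31 = 25
x3 = s^2 - x1 - x2 mod 31 = 25^2 - 11 - 13 = 12
y3 = s (x1 - x3) - y1 mod 31 = 25 * (11 - 12) - 16 = 21

P + Q = (12, 21)


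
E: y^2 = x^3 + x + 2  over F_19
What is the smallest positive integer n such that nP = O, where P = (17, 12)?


Compute successive multiples of P until we hit O:
  1P = (17, 12)
  2P = (10, 10)
  3P = (1, 17)
  4P = (8, 3)
  5P = (14, 10)
  6P = (18, 0)
  7P = (14, 9)
  8P = (8, 16)
  ... (continuing to 12P)
  12P = O

ord(P) = 12


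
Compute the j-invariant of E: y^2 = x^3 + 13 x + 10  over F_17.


Delta = -16(4 a^3 + 27 b^2) mod 17 = 13
-1728 * (4 a)^3 = -1728 * (4*13)^3 mod 17 = 6
j = 6 * 13^(-1) mod 17 = 7

j = 7 (mod 17)


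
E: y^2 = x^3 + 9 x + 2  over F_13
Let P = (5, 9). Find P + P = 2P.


Doubling: s = (3 x1^2 + a) / (2 y1)
s = (3*5^2 + 9) / (2*9) mod 13 = 9
x3 = s^2 - 2 x1 mod 13 = 9^2 - 2*5 = 6
y3 = s (x1 - x3) - y1 mod 13 = 9 * (5 - 6) - 9 = 8

2P = (6, 8)


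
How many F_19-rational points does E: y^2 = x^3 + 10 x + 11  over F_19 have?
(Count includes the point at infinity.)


For each x in F_19, count y with y^2 = x^3 + 10 x + 11 mod 19:
  x = 0: RHS = 11, y in [7, 12]  -> 2 point(s)
  x = 2: RHS = 1, y in [1, 18]  -> 2 point(s)
  x = 3: RHS = 11, y in [7, 12]  -> 2 point(s)
  x = 4: RHS = 1, y in [1, 18]  -> 2 point(s)
  x = 7: RHS = 6, y in [5, 14]  -> 2 point(s)
  x = 10: RHS = 9, y in [3, 16]  -> 2 point(s)
  x = 12: RHS = 16, y in [4, 15]  -> 2 point(s)
  x = 13: RHS = 1, y in [1, 18]  -> 2 point(s)
  x = 14: RHS = 7, y in [8, 11]  -> 2 point(s)
  x = 16: RHS = 11, y in [7, 12]  -> 2 point(s)
  x = 18: RHS = 0, y in [0]  -> 1 point(s)
Affine points: 21. Add the point at infinity: total = 22.

#E(F_19) = 22


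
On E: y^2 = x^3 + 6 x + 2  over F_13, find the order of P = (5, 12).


Compute successive multiples of P until we hit O:
  1P = (5, 12)
  2P = (2, 3)
  3P = (2, 10)
  4P = (5, 1)
  5P = O

ord(P) = 5


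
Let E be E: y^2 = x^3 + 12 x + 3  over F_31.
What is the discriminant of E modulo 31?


4 a^3 + 27 b^2 = 4*12^3 + 27*3^2 = 6912 + 243 = 7155
Delta = -16 * (7155) = -114480
Delta mod 31 = 3

Delta = 3 (mod 31)


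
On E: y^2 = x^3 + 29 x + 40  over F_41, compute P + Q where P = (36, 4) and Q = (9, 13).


P != Q, so use the chord formula.
s = (y2 - y1) / (x2 - x1) = (9) / (14) mod 41 = 27
x3 = s^2 - x1 - x2 mod 41 = 27^2 - 36 - 9 = 28
y3 = s (x1 - x3) - y1 mod 41 = 27 * (36 - 28) - 4 = 7

P + Q = (28, 7)


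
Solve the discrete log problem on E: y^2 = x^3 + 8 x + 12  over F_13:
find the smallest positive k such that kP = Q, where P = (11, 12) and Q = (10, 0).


Enumerate multiples of P until we hit Q = (10, 0):
  1P = (11, 12)
  2P = (0, 8)
  3P = (6, 4)
  4P = (10, 0)
Match found at i = 4.

k = 4


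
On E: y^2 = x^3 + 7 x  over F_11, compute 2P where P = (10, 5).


Doubling: s = (3 x1^2 + a) / (2 y1)
s = (3*10^2 + 7) / (2*5) mod 11 = 1
x3 = s^2 - 2 x1 mod 11 = 1^2 - 2*10 = 3
y3 = s (x1 - x3) - y1 mod 11 = 1 * (10 - 3) - 5 = 2

2P = (3, 2)


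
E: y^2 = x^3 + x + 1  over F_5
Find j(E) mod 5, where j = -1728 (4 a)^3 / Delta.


Delta = -16(4 a^3 + 27 b^2) mod 5 = 4
-1728 * (4 a)^3 = -1728 * (4*1)^3 mod 5 = 3
j = 3 * 4^(-1) mod 5 = 2

j = 2 (mod 5)


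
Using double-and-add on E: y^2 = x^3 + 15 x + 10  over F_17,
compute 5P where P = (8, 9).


k = 5 = 101_2 (binary, LSB first: 101)
Double-and-add from P = (8, 9):
  bit 0 = 1: acc = O + (8, 9) = (8, 9)
  bit 1 = 0: acc unchanged = (8, 9)
  bit 2 = 1: acc = (8, 9) + (1, 14) = (4, 10)

5P = (4, 10)


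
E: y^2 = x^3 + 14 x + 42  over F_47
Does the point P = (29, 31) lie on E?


Check whether y^2 = x^3 + 14 x + 42 (mod 47) for (x, y) = (29, 31).
LHS: y^2 = 31^2 mod 47 = 21
RHS: x^3 + 14 x + 42 = 29^3 + 14*29 + 42 mod 47 = 21
LHS = RHS

Yes, on the curve


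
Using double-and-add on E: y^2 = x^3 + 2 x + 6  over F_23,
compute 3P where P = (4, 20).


k = 3 = 11_2 (binary, LSB first: 11)
Double-and-add from P = (4, 20):
  bit 0 = 1: acc = O + (4, 20) = (4, 20)
  bit 1 = 1: acc = (4, 20) + (18, 20) = (1, 3)

3P = (1, 3)


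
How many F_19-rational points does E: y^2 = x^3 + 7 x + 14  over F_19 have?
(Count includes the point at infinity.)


For each x in F_19, count y with y^2 = x^3 + 7 x + 14 mod 19:
  x = 2: RHS = 17, y in [6, 13]  -> 2 point(s)
  x = 3: RHS = 5, y in [9, 10]  -> 2 point(s)
  x = 4: RHS = 11, y in [7, 12]  -> 2 point(s)
  x = 6: RHS = 6, y in [5, 14]  -> 2 point(s)
  x = 7: RHS = 7, y in [8, 11]  -> 2 point(s)
  x = 10: RHS = 1, y in [1, 18]  -> 2 point(s)
  x = 11: RHS = 16, y in [4, 15]  -> 2 point(s)
  x = 14: RHS = 6, y in [5, 14]  -> 2 point(s)
  x = 15: RHS = 17, y in [6, 13]  -> 2 point(s)
  x = 16: RHS = 4, y in [2, 17]  -> 2 point(s)
  x = 17: RHS = 11, y in [7, 12]  -> 2 point(s)
  x = 18: RHS = 6, y in [5, 14]  -> 2 point(s)
Affine points: 24. Add the point at infinity: total = 25.

#E(F_19) = 25


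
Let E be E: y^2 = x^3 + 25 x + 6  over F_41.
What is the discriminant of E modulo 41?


4 a^3 + 27 b^2 = 4*25^3 + 27*6^2 = 62500 + 972 = 63472
Delta = -16 * (63472) = -1015552
Delta mod 41 = 18

Delta = 18 (mod 41)


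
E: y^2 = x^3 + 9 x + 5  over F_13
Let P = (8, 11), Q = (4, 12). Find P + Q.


P != Q, so use the chord formula.
s = (y2 - y1) / (x2 - x1) = (1) / (9) mod 13 = 3
x3 = s^2 - x1 - x2 mod 13 = 3^2 - 8 - 4 = 10
y3 = s (x1 - x3) - y1 mod 13 = 3 * (8 - 10) - 11 = 9

P + Q = (10, 9)


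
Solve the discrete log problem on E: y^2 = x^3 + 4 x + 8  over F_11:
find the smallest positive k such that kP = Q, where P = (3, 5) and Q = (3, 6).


Enumerate multiples of P until we hit Q = (3, 6):
  1P = (3, 5)
  2P = (9, 5)
  3P = (10, 6)
  4P = (7, 7)
  5P = (4, 0)
  6P = (7, 4)
  7P = (10, 5)
  8P = (9, 6)
  9P = (3, 6)
Match found at i = 9.

k = 9


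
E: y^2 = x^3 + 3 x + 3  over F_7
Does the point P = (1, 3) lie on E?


Check whether y^2 = x^3 + 3 x + 3 (mod 7) for (x, y) = (1, 3).
LHS: y^2 = 3^2 mod 7 = 2
RHS: x^3 + 3 x + 3 = 1^3 + 3*1 + 3 mod 7 = 0
LHS != RHS

No, not on the curve


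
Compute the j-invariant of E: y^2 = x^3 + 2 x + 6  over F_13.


Delta = -16(4 a^3 + 27 b^2) mod 13 = 4
-1728 * (4 a)^3 = -1728 * (4*2)^3 mod 13 = 5
j = 5 * 4^(-1) mod 13 = 11

j = 11 (mod 13)


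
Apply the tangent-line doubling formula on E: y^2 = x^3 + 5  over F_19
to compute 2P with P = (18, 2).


Doubling: s = (3 x1^2 + a) / (2 y1)
s = (3*18^2 + 0) / (2*2) mod 19 = 15
x3 = s^2 - 2 x1 mod 19 = 15^2 - 2*18 = 18
y3 = s (x1 - x3) - y1 mod 19 = 15 * (18 - 18) - 2 = 17

2P = (18, 17)


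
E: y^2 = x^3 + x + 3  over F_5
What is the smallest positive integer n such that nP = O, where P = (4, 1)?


Compute successive multiples of P until we hit O:
  1P = (4, 1)
  2P = (1, 0)
  3P = (4, 4)
  4P = O

ord(P) = 4


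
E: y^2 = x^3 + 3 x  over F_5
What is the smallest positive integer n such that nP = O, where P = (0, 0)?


Compute successive multiples of P until we hit O:
  1P = (0, 0)
  2P = O

ord(P) = 2


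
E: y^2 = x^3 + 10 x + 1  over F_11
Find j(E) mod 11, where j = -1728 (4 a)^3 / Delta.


Delta = -16(4 a^3 + 27 b^2) mod 11 = 6
-1728 * (4 a)^3 = -1728 * (4*10)^3 mod 11 = 9
j = 9 * 6^(-1) mod 11 = 7

j = 7 (mod 11)


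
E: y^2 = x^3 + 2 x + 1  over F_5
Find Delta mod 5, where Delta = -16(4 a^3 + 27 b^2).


4 a^3 + 27 b^2 = 4*2^3 + 27*1^2 = 32 + 27 = 59
Delta = -16 * (59) = -944
Delta mod 5 = 1

Delta = 1 (mod 5)


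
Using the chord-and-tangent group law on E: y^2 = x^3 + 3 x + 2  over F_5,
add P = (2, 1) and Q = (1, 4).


P != Q, so use the chord formula.
s = (y2 - y1) / (x2 - x1) = (3) / (4) mod 5 = 2
x3 = s^2 - x1 - x2 mod 5 = 2^2 - 2 - 1 = 1
y3 = s (x1 - x3) - y1 mod 5 = 2 * (2 - 1) - 1 = 1

P + Q = (1, 1)


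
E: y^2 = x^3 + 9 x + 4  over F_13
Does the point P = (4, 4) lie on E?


Check whether y^2 = x^3 + 9 x + 4 (mod 13) for (x, y) = (4, 4).
LHS: y^2 = 4^2 mod 13 = 3
RHS: x^3 + 9 x + 4 = 4^3 + 9*4 + 4 mod 13 = 0
LHS != RHS

No, not on the curve


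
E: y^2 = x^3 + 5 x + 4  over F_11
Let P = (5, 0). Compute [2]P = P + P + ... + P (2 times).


k = 2 = 10_2 (binary, LSB first: 01)
Double-and-add from P = (5, 0):
  bit 0 = 0: acc unchanged = O
  bit 1 = 1: acc = O + O = O

2P = O


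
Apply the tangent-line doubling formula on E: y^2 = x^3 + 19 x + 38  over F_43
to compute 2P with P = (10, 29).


Doubling: s = (3 x1^2 + a) / (2 y1)
s = (3*10^2 + 19) / (2*29) mod 43 = 27
x3 = s^2 - 2 x1 mod 43 = 27^2 - 2*10 = 21
y3 = s (x1 - x3) - y1 mod 43 = 27 * (10 - 21) - 29 = 18

2P = (21, 18)


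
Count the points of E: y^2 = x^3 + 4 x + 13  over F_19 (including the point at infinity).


For each x in F_19, count y with y^2 = x^3 + 4 x + 13 mod 19:
  x = 4: RHS = 17, y in [6, 13]  -> 2 point(s)
  x = 5: RHS = 6, y in [5, 14]  -> 2 point(s)
  x = 6: RHS = 6, y in [5, 14]  -> 2 point(s)
  x = 7: RHS = 4, y in [2, 17]  -> 2 point(s)
  x = 8: RHS = 6, y in [5, 14]  -> 2 point(s)
  x = 11: RHS = 1, y in [1, 18]  -> 2 point(s)
  x = 13: RHS = 1, y in [1, 18]  -> 2 point(s)
  x = 14: RHS = 1, y in [1, 18]  -> 2 point(s)
  x = 15: RHS = 9, y in [3, 16]  -> 2 point(s)
  x = 17: RHS = 16, y in [4, 15]  -> 2 point(s)
Affine points: 20. Add the point at infinity: total = 21.

#E(F_19) = 21


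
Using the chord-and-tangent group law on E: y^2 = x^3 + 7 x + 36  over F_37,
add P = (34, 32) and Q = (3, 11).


P != Q, so use the chord formula.
s = (y2 - y1) / (x2 - x1) = (16) / (6) mod 37 = 15
x3 = s^2 - x1 - x2 mod 37 = 15^2 - 34 - 3 = 3
y3 = s (x1 - x3) - y1 mod 37 = 15 * (34 - 3) - 32 = 26

P + Q = (3, 26)


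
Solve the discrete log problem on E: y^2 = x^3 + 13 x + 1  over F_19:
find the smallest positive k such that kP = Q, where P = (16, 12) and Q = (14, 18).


Enumerate multiples of P until we hit Q = (14, 18):
  1P = (16, 12)
  2P = (13, 12)
  3P = (9, 7)
  4P = (17, 9)
  5P = (14, 1)
  6P = (5, 1)
  7P = (18, 5)
  8P = (2, 15)
  9P = (12, 17)
  10P = (8, 16)
  11P = (0, 18)
  12P = (7, 6)
  13P = (7, 13)
  14P = (0, 1)
  15P = (8, 3)
  16P = (12, 2)
  17P = (2, 4)
  18P = (18, 14)
  19P = (5, 18)
  20P = (14, 18)
Match found at i = 20.

k = 20


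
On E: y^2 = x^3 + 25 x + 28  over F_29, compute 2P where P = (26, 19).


Doubling: s = (3 x1^2 + a) / (2 y1)
s = (3*26^2 + 25) / (2*19) mod 29 = 9
x3 = s^2 - 2 x1 mod 29 = 9^2 - 2*26 = 0
y3 = s (x1 - x3) - y1 mod 29 = 9 * (26 - 0) - 19 = 12

2P = (0, 12)


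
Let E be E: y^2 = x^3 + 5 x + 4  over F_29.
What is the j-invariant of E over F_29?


Delta = -16(4 a^3 + 27 b^2) mod 29 = 23
-1728 * (4 a)^3 = -1728 * (4*5)^3 mod 29 = 10
j = 10 * 23^(-1) mod 29 = 8

j = 8 (mod 29)


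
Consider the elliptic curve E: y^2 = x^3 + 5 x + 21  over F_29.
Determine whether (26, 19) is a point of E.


Check whether y^2 = x^3 + 5 x + 21 (mod 29) for (x, y) = (26, 19).
LHS: y^2 = 19^2 mod 29 = 13
RHS: x^3 + 5 x + 21 = 26^3 + 5*26 + 21 mod 29 = 8
LHS != RHS

No, not on the curve


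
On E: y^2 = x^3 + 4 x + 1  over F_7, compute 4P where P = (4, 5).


k = 4 = 100_2 (binary, LSB first: 001)
Double-and-add from P = (4, 5):
  bit 0 = 0: acc unchanged = O
  bit 1 = 0: acc unchanged = O
  bit 2 = 1: acc = O + (4, 2) = (4, 2)

4P = (4, 2)


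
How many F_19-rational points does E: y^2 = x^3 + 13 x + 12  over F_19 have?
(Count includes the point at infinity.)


For each x in F_19, count y with y^2 = x^3 + 13 x + 12 mod 19:
  x = 1: RHS = 7, y in [8, 11]  -> 2 point(s)
  x = 7: RHS = 9, y in [3, 16]  -> 2 point(s)
  x = 8: RHS = 1, y in [1, 18]  -> 2 point(s)
  x = 11: RHS = 4, y in [2, 17]  -> 2 point(s)
  x = 17: RHS = 16, y in [4, 15]  -> 2 point(s)
  x = 18: RHS = 17, y in [6, 13]  -> 2 point(s)
Affine points: 12. Add the point at infinity: total = 13.

#E(F_19) = 13


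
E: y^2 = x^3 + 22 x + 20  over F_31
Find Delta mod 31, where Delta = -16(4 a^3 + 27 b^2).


4 a^3 + 27 b^2 = 4*22^3 + 27*20^2 = 42592 + 10800 = 53392
Delta = -16 * (53392) = -854272
Delta mod 31 = 26

Delta = 26 (mod 31)


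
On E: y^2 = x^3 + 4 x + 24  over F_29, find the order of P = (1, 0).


Compute successive multiples of P until we hit O:
  1P = (1, 0)
  2P = O

ord(P) = 2


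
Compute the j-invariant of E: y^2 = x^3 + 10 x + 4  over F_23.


Delta = -16(4 a^3 + 27 b^2) mod 23 = 20
-1728 * (4 a)^3 = -1728 * (4*10)^3 mod 23 = 4
j = 4 * 20^(-1) mod 23 = 14

j = 14 (mod 23)


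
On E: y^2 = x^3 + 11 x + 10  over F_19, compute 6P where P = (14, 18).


k = 6 = 110_2 (binary, LSB first: 011)
Double-and-add from P = (14, 18):
  bit 0 = 0: acc unchanged = O
  bit 1 = 1: acc = O + (16, 11) = (16, 11)
  bit 2 = 1: acc = (16, 11) + (6, 8) = (14, 1)

6P = (14, 1)


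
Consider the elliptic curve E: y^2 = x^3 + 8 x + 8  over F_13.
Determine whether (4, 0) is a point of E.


Check whether y^2 = x^3 + 8 x + 8 (mod 13) for (x, y) = (4, 0).
LHS: y^2 = 0^2 mod 13 = 0
RHS: x^3 + 8 x + 8 = 4^3 + 8*4 + 8 mod 13 = 0
LHS = RHS

Yes, on the curve


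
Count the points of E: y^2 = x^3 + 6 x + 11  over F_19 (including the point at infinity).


For each x in F_19, count y with y^2 = x^3 + 6 x + 11 mod 19:
  x = 0: RHS = 11, y in [7, 12]  -> 2 point(s)
  x = 4: RHS = 4, y in [2, 17]  -> 2 point(s)
  x = 6: RHS = 16, y in [4, 15]  -> 2 point(s)
  x = 7: RHS = 16, y in [4, 15]  -> 2 point(s)
  x = 8: RHS = 1, y in [1, 18]  -> 2 point(s)
  x = 10: RHS = 7, y in [8, 11]  -> 2 point(s)
  x = 12: RHS = 6, y in [5, 14]  -> 2 point(s)
  x = 13: RHS = 6, y in [5, 14]  -> 2 point(s)
  x = 16: RHS = 4, y in [2, 17]  -> 2 point(s)
  x = 18: RHS = 4, y in [2, 17]  -> 2 point(s)
Affine points: 20. Add the point at infinity: total = 21.

#E(F_19) = 21


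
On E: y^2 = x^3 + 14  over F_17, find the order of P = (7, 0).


Compute successive multiples of P until we hit O:
  1P = (7, 0)
  2P = O

ord(P) = 2


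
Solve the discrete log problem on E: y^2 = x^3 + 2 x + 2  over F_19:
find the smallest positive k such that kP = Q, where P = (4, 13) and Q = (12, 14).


Enumerate multiples of P until we hit Q = (12, 14):
  1P = (4, 13)
  2P = (12, 14)
Match found at i = 2.

k = 2


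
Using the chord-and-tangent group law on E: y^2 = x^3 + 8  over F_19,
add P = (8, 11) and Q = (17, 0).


P != Q, so use the chord formula.
s = (y2 - y1) / (x2 - x1) = (8) / (9) mod 19 = 3
x3 = s^2 - x1 - x2 mod 19 = 3^2 - 8 - 17 = 3
y3 = s (x1 - x3) - y1 mod 19 = 3 * (8 - 3) - 11 = 4

P + Q = (3, 4)


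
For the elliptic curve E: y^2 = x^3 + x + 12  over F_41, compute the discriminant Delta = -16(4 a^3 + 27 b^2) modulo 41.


4 a^3 + 27 b^2 = 4*1^3 + 27*12^2 = 4 + 3888 = 3892
Delta = -16 * (3892) = -62272
Delta mod 41 = 7

Delta = 7 (mod 41)


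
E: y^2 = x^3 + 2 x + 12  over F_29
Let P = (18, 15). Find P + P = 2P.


Doubling: s = (3 x1^2 + a) / (2 y1)
s = (3*18^2 + 2) / (2*15) mod 29 = 17
x3 = s^2 - 2 x1 mod 29 = 17^2 - 2*18 = 21
y3 = s (x1 - x3) - y1 mod 29 = 17 * (18 - 21) - 15 = 21

2P = (21, 21)


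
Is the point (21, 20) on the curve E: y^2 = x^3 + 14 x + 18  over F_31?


Check whether y^2 = x^3 + 14 x + 18 (mod 31) for (x, y) = (21, 20).
LHS: y^2 = 20^2 mod 31 = 28
RHS: x^3 + 14 x + 18 = 21^3 + 14*21 + 18 mod 31 = 25
LHS != RHS

No, not on the curve


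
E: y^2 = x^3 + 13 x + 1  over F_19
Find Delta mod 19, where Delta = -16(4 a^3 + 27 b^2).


4 a^3 + 27 b^2 = 4*13^3 + 27*1^2 = 8788 + 27 = 8815
Delta = -16 * (8815) = -141040
Delta mod 19 = 16

Delta = 16 (mod 19)


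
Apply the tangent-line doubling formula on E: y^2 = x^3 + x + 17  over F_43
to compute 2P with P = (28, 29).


Doubling: s = (3 x1^2 + a) / (2 y1)
s = (3*28^2 + 1) / (2*29) mod 43 = 25
x3 = s^2 - 2 x1 mod 43 = 25^2 - 2*28 = 10
y3 = s (x1 - x3) - y1 mod 43 = 25 * (28 - 10) - 29 = 34

2P = (10, 34)


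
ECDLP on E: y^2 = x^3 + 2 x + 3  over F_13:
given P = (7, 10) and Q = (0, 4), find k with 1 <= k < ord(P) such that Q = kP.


Enumerate multiples of P until we hit Q = (0, 4):
  1P = (7, 10)
  2P = (0, 9)
  3P = (10, 10)
  4P = (9, 3)
  5P = (6, 6)
  6P = (3, 6)
  7P = (4, 6)
  8P = (11, 2)
  9P = (12, 0)
  10P = (11, 11)
  11P = (4, 7)
  12P = (3, 7)
  13P = (6, 7)
  14P = (9, 10)
  15P = (10, 3)
  16P = (0, 4)
Match found at i = 16.

k = 16


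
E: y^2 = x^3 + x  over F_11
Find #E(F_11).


For each x in F_11, count y with y^2 = x^3 + 1 x + 0 mod 11:
  x = 0: RHS = 0, y in [0]  -> 1 point(s)
  x = 5: RHS = 9, y in [3, 8]  -> 2 point(s)
  x = 7: RHS = 9, y in [3, 8]  -> 2 point(s)
  x = 8: RHS = 3, y in [5, 6]  -> 2 point(s)
  x = 9: RHS = 1, y in [1, 10]  -> 2 point(s)
  x = 10: RHS = 9, y in [3, 8]  -> 2 point(s)
Affine points: 11. Add the point at infinity: total = 12.

#E(F_11) = 12


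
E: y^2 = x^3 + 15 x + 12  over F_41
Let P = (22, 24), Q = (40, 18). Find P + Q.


P != Q, so use the chord formula.
s = (y2 - y1) / (x2 - x1) = (35) / (18) mod 41 = 27
x3 = s^2 - x1 - x2 mod 41 = 27^2 - 22 - 40 = 11
y3 = s (x1 - x3) - y1 mod 41 = 27 * (22 - 11) - 24 = 27

P + Q = (11, 27)


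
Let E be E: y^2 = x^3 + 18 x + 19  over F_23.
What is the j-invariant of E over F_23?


Delta = -16(4 a^3 + 27 b^2) mod 23 = 7
-1728 * (4 a)^3 = -1728 * (4*18)^3 mod 23 = 11
j = 11 * 7^(-1) mod 23 = 18

j = 18 (mod 23)


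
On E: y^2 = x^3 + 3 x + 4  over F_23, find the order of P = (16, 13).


Compute successive multiples of P until we hit O:
  1P = (16, 13)
  2P = (7, 0)
  3P = (16, 10)
  4P = O

ord(P) = 4


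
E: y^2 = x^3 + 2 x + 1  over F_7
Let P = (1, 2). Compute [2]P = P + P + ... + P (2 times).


k = 2 = 10_2 (binary, LSB first: 01)
Double-and-add from P = (1, 2):
  bit 0 = 0: acc unchanged = O
  bit 1 = 1: acc = O + (0, 1) = (0, 1)

2P = (0, 1)


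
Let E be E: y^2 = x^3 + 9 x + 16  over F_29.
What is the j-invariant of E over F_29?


Delta = -16(4 a^3 + 27 b^2) mod 29 = 19
-1728 * (4 a)^3 = -1728 * (4*9)^3 mod 29 = 27
j = 27 * 19^(-1) mod 29 = 6

j = 6 (mod 29)


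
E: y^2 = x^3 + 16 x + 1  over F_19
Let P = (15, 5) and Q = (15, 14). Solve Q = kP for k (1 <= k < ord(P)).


Enumerate multiples of P until we hit Q = (15, 14):
  1P = (15, 5)
  2P = (14, 9)
  3P = (6, 16)
  4P = (7, 0)
  5P = (6, 3)
  6P = (14, 10)
  7P = (15, 14)
Match found at i = 7.

k = 7


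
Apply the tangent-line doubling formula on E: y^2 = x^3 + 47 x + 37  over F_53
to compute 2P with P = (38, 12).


Doubling: s = (3 x1^2 + a) / (2 y1)
s = (3*38^2 + 47) / (2*12) mod 53 = 8
x3 = s^2 - 2 x1 mod 53 = 8^2 - 2*38 = 41
y3 = s (x1 - x3) - y1 mod 53 = 8 * (38 - 41) - 12 = 17

2P = (41, 17)


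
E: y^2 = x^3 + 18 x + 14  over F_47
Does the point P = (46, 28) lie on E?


Check whether y^2 = x^3 + 18 x + 14 (mod 47) for (x, y) = (46, 28).
LHS: y^2 = 28^2 mod 47 = 32
RHS: x^3 + 18 x + 14 = 46^3 + 18*46 + 14 mod 47 = 42
LHS != RHS

No, not on the curve


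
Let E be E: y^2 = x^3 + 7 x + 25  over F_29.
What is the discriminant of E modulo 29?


4 a^3 + 27 b^2 = 4*7^3 + 27*25^2 = 1372 + 16875 = 18247
Delta = -16 * (18247) = -291952
Delta mod 29 = 20

Delta = 20 (mod 29)


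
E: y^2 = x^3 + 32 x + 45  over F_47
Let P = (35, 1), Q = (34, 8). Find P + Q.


P != Q, so use the chord formula.
s = (y2 - y1) / (x2 - x1) = (7) / (46) mod 47 = 40
x3 = s^2 - x1 - x2 mod 47 = 40^2 - 35 - 34 = 27
y3 = s (x1 - x3) - y1 mod 47 = 40 * (35 - 27) - 1 = 37

P + Q = (27, 37)


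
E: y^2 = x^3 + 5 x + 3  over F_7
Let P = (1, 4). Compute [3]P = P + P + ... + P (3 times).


k = 3 = 11_2 (binary, LSB first: 11)
Double-and-add from P = (1, 4):
  bit 0 = 1: acc = O + (1, 4) = (1, 4)
  bit 1 = 1: acc = (1, 4) + (6, 5) = (2, 0)

3P = (2, 0)


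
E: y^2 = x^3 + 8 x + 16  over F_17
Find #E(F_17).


For each x in F_17, count y with y^2 = x^3 + 8 x + 16 mod 17:
  x = 0: RHS = 16, y in [4, 13]  -> 2 point(s)
  x = 1: RHS = 8, y in [5, 12]  -> 2 point(s)
  x = 3: RHS = 16, y in [4, 13]  -> 2 point(s)
  x = 6: RHS = 8, y in [5, 12]  -> 2 point(s)
  x = 9: RHS = 1, y in [1, 16]  -> 2 point(s)
  x = 10: RHS = 8, y in [5, 12]  -> 2 point(s)
  x = 12: RHS = 4, y in [2, 15]  -> 2 point(s)
  x = 14: RHS = 16, y in [4, 13]  -> 2 point(s)
  x = 15: RHS = 9, y in [3, 14]  -> 2 point(s)
Affine points: 18. Add the point at infinity: total = 19.

#E(F_17) = 19


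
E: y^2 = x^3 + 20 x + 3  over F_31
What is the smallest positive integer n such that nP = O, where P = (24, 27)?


Compute successive multiples of P until we hit O:
  1P = (24, 27)
  2P = (24, 4)
  3P = O

ord(P) = 3


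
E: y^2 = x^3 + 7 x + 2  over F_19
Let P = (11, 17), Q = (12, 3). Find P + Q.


P != Q, so use the chord formula.
s = (y2 - y1) / (x2 - x1) = (5) / (1) mod 19 = 5
x3 = s^2 - x1 - x2 mod 19 = 5^2 - 11 - 12 = 2
y3 = s (x1 - x3) - y1 mod 19 = 5 * (11 - 2) - 17 = 9

P + Q = (2, 9)


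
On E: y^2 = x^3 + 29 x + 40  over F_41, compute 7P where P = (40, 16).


k = 7 = 111_2 (binary, LSB first: 111)
Double-and-add from P = (40, 16):
  bit 0 = 1: acc = O + (40, 16) = (40, 16)
  bit 1 = 1: acc = (40, 16) + (3, 21) = (38, 7)
  bit 2 = 1: acc = (38, 7) + (14, 19) = (20, 25)

7P = (20, 25)


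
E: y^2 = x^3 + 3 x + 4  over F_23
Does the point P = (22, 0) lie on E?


Check whether y^2 = x^3 + 3 x + 4 (mod 23) for (x, y) = (22, 0).
LHS: y^2 = 0^2 mod 23 = 0
RHS: x^3 + 3 x + 4 = 22^3 + 3*22 + 4 mod 23 = 0
LHS = RHS

Yes, on the curve


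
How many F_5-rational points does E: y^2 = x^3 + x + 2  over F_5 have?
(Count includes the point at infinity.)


For each x in F_5, count y with y^2 = x^3 + 1 x + 2 mod 5:
  x = 1: RHS = 4, y in [2, 3]  -> 2 point(s)
  x = 4: RHS = 0, y in [0]  -> 1 point(s)
Affine points: 3. Add the point at infinity: total = 4.

#E(F_5) = 4


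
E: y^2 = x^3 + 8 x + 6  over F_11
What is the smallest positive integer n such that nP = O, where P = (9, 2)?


Compute successive multiples of P until we hit O:
  1P = (9, 2)
  2P = (7, 8)
  3P = (4, 5)
  4P = (1, 2)
  5P = (1, 9)
  6P = (4, 6)
  7P = (7, 3)
  8P = (9, 9)
  ... (continuing to 9P)
  9P = O

ord(P) = 9


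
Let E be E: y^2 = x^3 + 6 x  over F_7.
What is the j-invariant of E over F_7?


Delta = -16(4 a^3 + 27 b^2) mod 7 = 1
-1728 * (4 a)^3 = -1728 * (4*6)^3 mod 7 = 6
j = 6 * 1^(-1) mod 7 = 6

j = 6 (mod 7)


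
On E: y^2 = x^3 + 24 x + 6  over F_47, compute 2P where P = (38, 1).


Doubling: s = (3 x1^2 + a) / (2 y1)
s = (3*38^2 + 24) / (2*1) mod 47 = 16
x3 = s^2 - 2 x1 mod 47 = 16^2 - 2*38 = 39
y3 = s (x1 - x3) - y1 mod 47 = 16 * (38 - 39) - 1 = 30

2P = (39, 30)


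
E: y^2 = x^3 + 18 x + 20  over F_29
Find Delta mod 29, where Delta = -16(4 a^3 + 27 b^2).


4 a^3 + 27 b^2 = 4*18^3 + 27*20^2 = 23328 + 10800 = 34128
Delta = -16 * (34128) = -546048
Delta mod 29 = 22

Delta = 22 (mod 29)


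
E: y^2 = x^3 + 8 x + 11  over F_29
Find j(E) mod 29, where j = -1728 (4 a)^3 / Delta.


Delta = -16(4 a^3 + 27 b^2) mod 29 = 17
-1728 * (4 a)^3 = -1728 * (4*8)^3 mod 29 = 5
j = 5 * 17^(-1) mod 29 = 2

j = 2 (mod 29)


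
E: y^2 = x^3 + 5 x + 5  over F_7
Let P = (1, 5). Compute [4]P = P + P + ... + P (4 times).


k = 4 = 100_2 (binary, LSB first: 001)
Double-and-add from P = (1, 5):
  bit 0 = 0: acc unchanged = O
  bit 1 = 0: acc unchanged = O
  bit 2 = 1: acc = O + (5, 1) = (5, 1)

4P = (5, 1)


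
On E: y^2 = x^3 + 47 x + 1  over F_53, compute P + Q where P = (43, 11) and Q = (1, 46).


P != Q, so use the chord formula.
s = (y2 - y1) / (x2 - x1) = (35) / (11) mod 53 = 8
x3 = s^2 - x1 - x2 mod 53 = 8^2 - 43 - 1 = 20
y3 = s (x1 - x3) - y1 mod 53 = 8 * (43 - 20) - 11 = 14

P + Q = (20, 14)


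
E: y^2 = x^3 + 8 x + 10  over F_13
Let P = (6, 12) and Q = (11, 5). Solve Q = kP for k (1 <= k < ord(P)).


Enumerate multiples of P until we hit Q = (11, 5):
  1P = (6, 12)
  2P = (11, 5)
Match found at i = 2.

k = 2


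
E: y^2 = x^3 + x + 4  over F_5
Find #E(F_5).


For each x in F_5, count y with y^2 = x^3 + 1 x + 4 mod 5:
  x = 0: RHS = 4, y in [2, 3]  -> 2 point(s)
  x = 1: RHS = 1, y in [1, 4]  -> 2 point(s)
  x = 2: RHS = 4, y in [2, 3]  -> 2 point(s)
  x = 3: RHS = 4, y in [2, 3]  -> 2 point(s)
Affine points: 8. Add the point at infinity: total = 9.

#E(F_5) = 9


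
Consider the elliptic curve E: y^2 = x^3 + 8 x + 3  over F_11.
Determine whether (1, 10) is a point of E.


Check whether y^2 = x^3 + 8 x + 3 (mod 11) for (x, y) = (1, 10).
LHS: y^2 = 10^2 mod 11 = 1
RHS: x^3 + 8 x + 3 = 1^3 + 8*1 + 3 mod 11 = 1
LHS = RHS

Yes, on the curve


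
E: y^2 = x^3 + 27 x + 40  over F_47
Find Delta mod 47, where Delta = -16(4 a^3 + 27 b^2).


4 a^3 + 27 b^2 = 4*27^3 + 27*40^2 = 78732 + 43200 = 121932
Delta = -16 * (121932) = -1950912
Delta mod 47 = 11

Delta = 11 (mod 47)


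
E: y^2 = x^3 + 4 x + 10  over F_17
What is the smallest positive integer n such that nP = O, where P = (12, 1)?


Compute successive multiples of P until we hit O:
  1P = (12, 1)
  2P = (2, 3)
  3P = (1, 7)
  4P = (5, 6)
  5P = (13, 7)
  6P = (11, 5)
  7P = (10, 8)
  8P = (3, 10)
  ... (continuing to 17P)
  17P = O

ord(P) = 17


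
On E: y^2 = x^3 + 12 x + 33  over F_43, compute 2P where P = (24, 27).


Doubling: s = (3 x1^2 + a) / (2 y1)
s = (3*24^2 + 12) / (2*27) mod 43 = 37
x3 = s^2 - 2 x1 mod 43 = 37^2 - 2*24 = 31
y3 = s (x1 - x3) - y1 mod 43 = 37 * (24 - 31) - 27 = 15

2P = (31, 15)


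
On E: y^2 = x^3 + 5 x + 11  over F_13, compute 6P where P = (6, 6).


k = 6 = 110_2 (binary, LSB first: 011)
Double-and-add from P = (6, 6):
  bit 0 = 0: acc unchanged = O
  bit 1 = 1: acc = O + (4, 2) = (4, 2)
  bit 2 = 1: acc = (4, 2) + (1, 2) = (8, 11)

6P = (8, 11)


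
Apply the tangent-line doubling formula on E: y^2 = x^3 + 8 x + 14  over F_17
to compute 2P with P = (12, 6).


Doubling: s = (3 x1^2 + a) / (2 y1)
s = (3*12^2 + 8) / (2*6) mod 17 = 14
x3 = s^2 - 2 x1 mod 17 = 14^2 - 2*12 = 2
y3 = s (x1 - x3) - y1 mod 17 = 14 * (12 - 2) - 6 = 15

2P = (2, 15)


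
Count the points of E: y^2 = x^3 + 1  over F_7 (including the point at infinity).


For each x in F_7, count y with y^2 = x^3 + 0 x + 1 mod 7:
  x = 0: RHS = 1, y in [1, 6]  -> 2 point(s)
  x = 1: RHS = 2, y in [3, 4]  -> 2 point(s)
  x = 2: RHS = 2, y in [3, 4]  -> 2 point(s)
  x = 3: RHS = 0, y in [0]  -> 1 point(s)
  x = 4: RHS = 2, y in [3, 4]  -> 2 point(s)
  x = 5: RHS = 0, y in [0]  -> 1 point(s)
  x = 6: RHS = 0, y in [0]  -> 1 point(s)
Affine points: 11. Add the point at infinity: total = 12.

#E(F_7) = 12


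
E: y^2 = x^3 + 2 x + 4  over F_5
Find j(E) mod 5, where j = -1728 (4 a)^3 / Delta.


Delta = -16(4 a^3 + 27 b^2) mod 5 = 1
-1728 * (4 a)^3 = -1728 * (4*2)^3 mod 5 = 4
j = 4 * 1^(-1) mod 5 = 4

j = 4 (mod 5)


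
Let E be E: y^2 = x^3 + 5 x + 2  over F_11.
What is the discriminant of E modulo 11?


4 a^3 + 27 b^2 = 4*5^3 + 27*2^2 = 500 + 108 = 608
Delta = -16 * (608) = -9728
Delta mod 11 = 7

Delta = 7 (mod 11)


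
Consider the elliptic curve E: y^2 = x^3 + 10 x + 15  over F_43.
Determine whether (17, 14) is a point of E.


Check whether y^2 = x^3 + 10 x + 15 (mod 43) for (x, y) = (17, 14).
LHS: y^2 = 14^2 mod 43 = 24
RHS: x^3 + 10 x + 15 = 17^3 + 10*17 + 15 mod 43 = 24
LHS = RHS

Yes, on the curve


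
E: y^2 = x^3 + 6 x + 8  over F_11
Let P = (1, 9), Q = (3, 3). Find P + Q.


P != Q, so use the chord formula.
s = (y2 - y1) / (x2 - x1) = (5) / (2) mod 11 = 8
x3 = s^2 - x1 - x2 mod 11 = 8^2 - 1 - 3 = 5
y3 = s (x1 - x3) - y1 mod 11 = 8 * (1 - 5) - 9 = 3

P + Q = (5, 3)


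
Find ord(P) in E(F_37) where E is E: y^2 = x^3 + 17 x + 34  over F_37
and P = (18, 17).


Compute successive multiples of P until we hit O:
  1P = (18, 17)
  2P = (8, 4)
  3P = (36, 4)
  4P = (30, 4)
  5P = (30, 33)
  6P = (36, 33)
  7P = (8, 33)
  8P = (18, 20)
  ... (continuing to 9P)
  9P = O

ord(P) = 9


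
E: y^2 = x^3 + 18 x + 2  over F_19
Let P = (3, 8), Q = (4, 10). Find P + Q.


P != Q, so use the chord formula.
s = (y2 - y1) / (x2 - x1) = (2) / (1) mod 19 = 2
x3 = s^2 - x1 - x2 mod 19 = 2^2 - 3 - 4 = 16
y3 = s (x1 - x3) - y1 mod 19 = 2 * (3 - 16) - 8 = 4

P + Q = (16, 4)


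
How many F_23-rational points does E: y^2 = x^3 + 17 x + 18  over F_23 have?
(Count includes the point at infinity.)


For each x in F_23, count y with y^2 = x^3 + 17 x + 18 mod 23:
  x = 0: RHS = 18, y in [8, 15]  -> 2 point(s)
  x = 1: RHS = 13, y in [6, 17]  -> 2 point(s)
  x = 3: RHS = 4, y in [2, 21]  -> 2 point(s)
  x = 4: RHS = 12, y in [9, 14]  -> 2 point(s)
  x = 9: RHS = 3, y in [7, 16]  -> 2 point(s)
  x = 11: RHS = 18, y in [8, 15]  -> 2 point(s)
  x = 12: RHS = 18, y in [8, 15]  -> 2 point(s)
  x = 16: RHS = 16, y in [4, 19]  -> 2 point(s)
  x = 19: RHS = 1, y in [1, 22]  -> 2 point(s)
  x = 20: RHS = 9, y in [3, 20]  -> 2 point(s)
  x = 22: RHS = 0, y in [0]  -> 1 point(s)
Affine points: 21. Add the point at infinity: total = 22.

#E(F_23) = 22


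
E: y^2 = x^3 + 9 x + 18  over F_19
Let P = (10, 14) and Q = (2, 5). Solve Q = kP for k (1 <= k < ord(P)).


Enumerate multiples of P until we hit Q = (2, 5):
  1P = (10, 14)
  2P = (4, 2)
  3P = (9, 7)
  4P = (11, 17)
  5P = (7, 14)
  6P = (2, 5)
Match found at i = 6.

k = 6


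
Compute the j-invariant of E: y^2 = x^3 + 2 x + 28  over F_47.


Delta = -16(4 a^3 + 27 b^2) mod 47 = 46
-1728 * (4 a)^3 = -1728 * (4*2)^3 mod 47 = 39
j = 39 * 46^(-1) mod 47 = 8

j = 8 (mod 47)


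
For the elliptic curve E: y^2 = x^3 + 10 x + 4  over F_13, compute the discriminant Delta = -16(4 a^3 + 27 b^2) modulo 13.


4 a^3 + 27 b^2 = 4*10^3 + 27*4^2 = 4000 + 432 = 4432
Delta = -16 * (4432) = -70912
Delta mod 13 = 3

Delta = 3 (mod 13)


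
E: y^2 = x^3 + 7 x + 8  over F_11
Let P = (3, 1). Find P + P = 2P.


Doubling: s = (3 x1^2 + a) / (2 y1)
s = (3*3^2 + 7) / (2*1) mod 11 = 6
x3 = s^2 - 2 x1 mod 11 = 6^2 - 2*3 = 8
y3 = s (x1 - x3) - y1 mod 11 = 6 * (3 - 8) - 1 = 2

2P = (8, 2)


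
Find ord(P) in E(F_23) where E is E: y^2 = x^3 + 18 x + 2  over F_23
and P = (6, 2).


Compute successive multiples of P until we hit O:
  1P = (6, 2)
  2P = (20, 17)
  3P = (10, 20)
  4P = (10, 3)
  5P = (20, 6)
  6P = (6, 21)
  7P = O

ord(P) = 7


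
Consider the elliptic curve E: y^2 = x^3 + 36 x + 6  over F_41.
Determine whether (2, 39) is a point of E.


Check whether y^2 = x^3 + 36 x + 6 (mod 41) for (x, y) = (2, 39).
LHS: y^2 = 39^2 mod 41 = 4
RHS: x^3 + 36 x + 6 = 2^3 + 36*2 + 6 mod 41 = 4
LHS = RHS

Yes, on the curve


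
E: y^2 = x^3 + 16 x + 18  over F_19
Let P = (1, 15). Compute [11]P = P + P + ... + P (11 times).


k = 11 = 1011_2 (binary, LSB first: 1101)
Double-and-add from P = (1, 15):
  bit 0 = 1: acc = O + (1, 15) = (1, 15)
  bit 1 = 1: acc = (1, 15) + (17, 4) = (6, 11)
  bit 2 = 0: acc unchanged = (6, 11)
  bit 3 = 1: acc = (6, 11) + (2, 18) = (1, 4)

11P = (1, 4)


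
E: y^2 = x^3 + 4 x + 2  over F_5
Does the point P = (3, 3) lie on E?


Check whether y^2 = x^3 + 4 x + 2 (mod 5) for (x, y) = (3, 3).
LHS: y^2 = 3^2 mod 5 = 4
RHS: x^3 + 4 x + 2 = 3^3 + 4*3 + 2 mod 5 = 1
LHS != RHS

No, not on the curve


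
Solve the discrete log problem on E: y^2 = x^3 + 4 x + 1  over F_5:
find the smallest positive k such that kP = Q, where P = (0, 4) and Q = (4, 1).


Enumerate multiples of P until we hit Q = (4, 1):
  1P = (0, 4)
  2P = (4, 4)
  3P = (1, 1)
  4P = (3, 0)
  5P = (1, 4)
  6P = (4, 1)
Match found at i = 6.

k = 6


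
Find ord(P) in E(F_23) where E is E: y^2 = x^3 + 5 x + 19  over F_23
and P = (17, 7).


Compute successive multiples of P until we hit O:
  1P = (17, 7)
  2P = (20, 0)
  3P = (17, 16)
  4P = O

ord(P) = 4


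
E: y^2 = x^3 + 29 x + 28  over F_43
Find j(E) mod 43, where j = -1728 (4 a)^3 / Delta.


Delta = -16(4 a^3 + 27 b^2) mod 43 = 27
-1728 * (4 a)^3 = -1728 * (4*29)^3 mod 43 = 32
j = 32 * 27^(-1) mod 43 = 41

j = 41 (mod 43)


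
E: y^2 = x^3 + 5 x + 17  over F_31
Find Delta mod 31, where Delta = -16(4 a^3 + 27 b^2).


4 a^3 + 27 b^2 = 4*5^3 + 27*17^2 = 500 + 7803 = 8303
Delta = -16 * (8303) = -132848
Delta mod 31 = 18

Delta = 18 (mod 31)


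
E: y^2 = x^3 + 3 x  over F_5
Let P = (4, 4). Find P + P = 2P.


Doubling: s = (3 x1^2 + a) / (2 y1)
s = (3*4^2 + 3) / (2*4) mod 5 = 2
x3 = s^2 - 2 x1 mod 5 = 2^2 - 2*4 = 1
y3 = s (x1 - x3) - y1 mod 5 = 2 * (4 - 1) - 4 = 2

2P = (1, 2)


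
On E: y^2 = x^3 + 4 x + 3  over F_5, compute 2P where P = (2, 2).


k = 2 = 10_2 (binary, LSB first: 01)
Double-and-add from P = (2, 2):
  bit 0 = 0: acc unchanged = O
  bit 1 = 1: acc = O + (2, 3) = (2, 3)

2P = (2, 3)


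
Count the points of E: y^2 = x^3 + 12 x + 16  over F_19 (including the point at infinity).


For each x in F_19, count y with y^2 = x^3 + 12 x + 16 mod 19:
  x = 0: RHS = 16, y in [4, 15]  -> 2 point(s)
  x = 5: RHS = 11, y in [7, 12]  -> 2 point(s)
  x = 6: RHS = 0, y in [0]  -> 1 point(s)
  x = 7: RHS = 6, y in [5, 14]  -> 2 point(s)
  x = 8: RHS = 16, y in [4, 15]  -> 2 point(s)
  x = 9: RHS = 17, y in [6, 13]  -> 2 point(s)
  x = 11: RHS = 16, y in [4, 15]  -> 2 point(s)
  x = 12: RHS = 7, y in [8, 11]  -> 2 point(s)
Affine points: 15. Add the point at infinity: total = 16.

#E(F_19) = 16
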